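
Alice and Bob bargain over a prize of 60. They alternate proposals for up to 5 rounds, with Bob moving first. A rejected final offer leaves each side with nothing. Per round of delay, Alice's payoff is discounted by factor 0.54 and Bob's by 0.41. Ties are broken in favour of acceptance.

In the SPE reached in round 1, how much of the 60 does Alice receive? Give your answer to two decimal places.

23.35

Round 5 (Bob proposes): Alice will accept anything ≥ 0, so Bob offers 0 and keeps 60.
Round 4 (Alice proposes): Bob can get 60 next round, worth 0.41 × 60 = 24.6 now, so Alice offers 24.6, keeping 35.4.
Round 3 (Bob proposes): Alice can get 35.4 next round, worth 0.54 × 35.4 = 19.116 now. Bob offers 19.116 and keeps 60 − 19.116 = 40.884.
Round 2 (Alice proposes): Bob can get 40.884 next round, worth 0.41 × 40.884 = 16.76244 now; Alice offers that and keeps 43.23756.
Round 1 (Bob proposes): Alice can get 43.23756 next round, worth 0.54 × 43.23756 = 23.3482824 now; Bob offers that and keeps 36.6517176.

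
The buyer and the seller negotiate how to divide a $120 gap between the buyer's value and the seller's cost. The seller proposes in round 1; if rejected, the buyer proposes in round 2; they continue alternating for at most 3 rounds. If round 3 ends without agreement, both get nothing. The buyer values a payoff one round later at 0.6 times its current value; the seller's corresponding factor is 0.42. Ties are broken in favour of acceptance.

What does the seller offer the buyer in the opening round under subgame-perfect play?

41.76

Round 3 (the seller proposes): the buyer will accept anything ≥ 0, so the seller offers 0 and keeps 120.
Round 2 (the buyer proposes): the seller can get 120 next round, worth 0.42 × 120 = 50.4 now, so the buyer offers 50.4, keeping 69.6.
Round 1 (the seller proposes): the buyer can get 69.6 next round, worth 0.6 × 69.6 = 41.76 now; the seller offers that and keeps 78.24.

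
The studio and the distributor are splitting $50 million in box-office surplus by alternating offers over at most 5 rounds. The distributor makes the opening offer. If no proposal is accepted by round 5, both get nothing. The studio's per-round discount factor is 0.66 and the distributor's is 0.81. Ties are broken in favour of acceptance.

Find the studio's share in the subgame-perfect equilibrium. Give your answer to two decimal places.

Round 5 (the distributor proposes): the studio will accept anything ≥ 0, so the distributor offers 0 and keeps 50.
Round 4 (the studio proposes): the distributor can get 50 next round, worth 0.81 × 50 = 40.5 now; the studio offers that and keeps 9.5.
Round 3 (the distributor proposes): the studio can get 9.5 next round, worth 0.66 × 9.5 = 6.27 now; the distributor offers that and keeps 43.73.
Round 2 (the studio proposes): the distributor can get 43.73 next round, worth 0.81 × 43.73 = 35.4213 now. The studio offers 35.4213 and keeps 50 − 35.4213 = 14.5787.
Round 1 (the distributor proposes): the studio can get 14.5787 next round, worth 0.66 × 14.5787 = 9.621942 now. The distributor offers 9.621942 and keeps 50 − 9.621942 = 40.378058.

9.62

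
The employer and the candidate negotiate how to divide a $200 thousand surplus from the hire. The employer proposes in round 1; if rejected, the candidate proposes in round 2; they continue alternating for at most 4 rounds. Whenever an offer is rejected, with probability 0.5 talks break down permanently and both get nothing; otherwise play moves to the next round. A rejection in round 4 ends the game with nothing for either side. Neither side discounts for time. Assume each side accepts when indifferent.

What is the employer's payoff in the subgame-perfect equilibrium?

125

By backward induction:
Round 4 (the candidate proposes): rejection yields 0 for the employer; the candidate offers 0 and keeps 200.
Round 3 (the employer proposes): rejecting gives the candidate an expected 0.5 × 200 = 100, so the employer offers 100, keeping 100.
Round 2 (the candidate proposes): rejecting gives the employer an expected 0.5 × 100 = 50. The candidate offers 50 and keeps 200 − 50 = 150.
Round 1 (the employer proposes): rejecting gives the candidate an expected 0.5 × 150 = 75. The employer offers 75 and keeps 200 − 75 = 125.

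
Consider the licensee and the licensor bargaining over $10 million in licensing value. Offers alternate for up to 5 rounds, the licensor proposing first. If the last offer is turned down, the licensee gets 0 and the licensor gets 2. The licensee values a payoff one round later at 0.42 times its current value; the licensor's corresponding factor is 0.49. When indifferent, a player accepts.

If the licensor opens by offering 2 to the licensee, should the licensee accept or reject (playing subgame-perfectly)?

Round 5 (the licensor proposes): the licensee will accept anything ≥ 0, so the licensor offers 0 and keeps 10.
Round 4 (the licensee proposes): the licensor can get 10 next round, worth 0.49 × 10 = 4.9 now, so the licensee offers 4.9, keeping 5.1.
Round 3 (the licensor proposes): the licensee can get 5.1 next round, worth 0.42 × 5.1 = 2.142 now; the licensor offers that and keeps 7.858.
Round 2 (the licensee proposes): the licensor can get 7.858 next round, worth 0.49 × 7.858 = 3.85042 now. The licensee offers 3.85042 and keeps 10 − 3.85042 = 6.14958.
So by rejecting in round 1, the licensee gets 6.14958 next round, worth 0.42 × 6.14958 = 2.5828236 now.
Offer 2 < 2.5828236, so the licensee rejects.

Reject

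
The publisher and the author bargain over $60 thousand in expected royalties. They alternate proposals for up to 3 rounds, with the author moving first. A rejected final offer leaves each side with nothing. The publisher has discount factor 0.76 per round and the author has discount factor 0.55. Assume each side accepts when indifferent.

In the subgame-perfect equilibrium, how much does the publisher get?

20.52

Round 3 (the author proposes): rejection yields 0 for the publisher; the author offers 0 and keeps 60.
Round 2 (the publisher proposes): the author can get 60 next round, worth 0.55 × 60 = 33 now; the publisher offers that and keeps 27.
Round 1 (the author proposes): the publisher can get 27 next round, worth 0.76 × 27 = 20.52 now; the author offers that and keeps 39.48.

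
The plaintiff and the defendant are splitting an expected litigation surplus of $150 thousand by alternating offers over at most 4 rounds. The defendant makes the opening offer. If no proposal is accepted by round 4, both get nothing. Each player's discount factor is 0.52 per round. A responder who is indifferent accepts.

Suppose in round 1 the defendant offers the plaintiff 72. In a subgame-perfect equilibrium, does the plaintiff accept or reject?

Round 4 (the plaintiff proposes): rejection yields 0 for the defendant; the plaintiff offers 0 and keeps 150.
Round 3 (the defendant proposes): the plaintiff can get 150 next round, worth 0.52 × 150 = 78 now. The defendant offers 78 and keeps 150 − 78 = 72.
Round 2 (the plaintiff proposes): the defendant can get 72 next round, worth 0.52 × 72 = 37.44 now, so the plaintiff offers 37.44, keeping 112.56.
So by rejecting in round 1, the plaintiff gets 112.56 next round, worth 0.52 × 112.56 = 58.5312 now.
Offer 72 ≥ 58.5312, so the plaintiff accepts.

Accept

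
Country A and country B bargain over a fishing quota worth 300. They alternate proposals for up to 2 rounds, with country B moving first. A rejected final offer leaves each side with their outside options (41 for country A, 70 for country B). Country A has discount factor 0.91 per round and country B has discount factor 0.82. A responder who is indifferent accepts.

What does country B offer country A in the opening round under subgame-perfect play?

By backward induction:
Round 2 (country A proposes): country B gets 70 if talks fail, so country A offers 70 and keeps 230.
Round 1 (country B proposes): country A can get 230 next round, worth 0.91 × 230 = 209.3 now. Country B offers 209.3 and keeps 300 − 209.3 = 90.7.

209.3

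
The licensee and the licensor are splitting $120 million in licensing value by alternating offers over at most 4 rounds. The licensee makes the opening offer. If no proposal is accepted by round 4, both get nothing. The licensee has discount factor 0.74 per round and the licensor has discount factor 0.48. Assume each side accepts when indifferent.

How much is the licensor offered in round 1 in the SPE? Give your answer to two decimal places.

Solve by backward induction from round 4.
Round 4 (the licensor proposes): the licensee will accept anything ≥ 0, so the licensor offers 0 and keeps 120.
Round 3 (the licensee proposes): the licensor can get 120 next round, worth 0.48 × 120 = 57.6 now; the licensee offers that and keeps 62.4.
Round 2 (the licensor proposes): the licensee can get 62.4 next round, worth 0.74 × 62.4 = 46.176 now; the licensor offers that and keeps 73.824.
Round 1 (the licensee proposes): the licensor can get 73.824 next round, worth 0.48 × 73.824 = 35.43552 now; the licensee offers that and keeps 84.56448.

35.44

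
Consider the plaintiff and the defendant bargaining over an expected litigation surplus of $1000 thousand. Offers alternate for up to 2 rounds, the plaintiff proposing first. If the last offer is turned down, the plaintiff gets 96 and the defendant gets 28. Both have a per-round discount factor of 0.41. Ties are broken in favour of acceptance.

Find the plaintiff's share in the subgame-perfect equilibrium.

Work backward from the last round.
Round 2 (the defendant proposes): the plaintiff gets 96 if talks fail, so the defendant offers 96 and keeps 904.
Round 1 (the plaintiff proposes): the defendant can get 904 next round, worth 0.41 × 904 = 370.64 now. The plaintiff offers 370.64 and keeps 1000 − 370.64 = 629.36.

629.36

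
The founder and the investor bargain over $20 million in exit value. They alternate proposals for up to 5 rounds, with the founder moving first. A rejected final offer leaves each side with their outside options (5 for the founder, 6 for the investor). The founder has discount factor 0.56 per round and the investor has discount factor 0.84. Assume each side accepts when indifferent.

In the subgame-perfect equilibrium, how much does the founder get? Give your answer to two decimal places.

By backward induction:
Round 5 (the founder proposes): the investor gets 6 if talks fail, so the founder offers 6 and keeps 14.
Round 4 (the investor proposes): the founder can get 14 next round, worth 0.56 × 14 = 7.84 now, so the investor offers 7.84, keeping 12.16.
Round 3 (the founder proposes): the investor can get 12.16 next round, worth 0.84 × 12.16 = 10.2144 now. The founder offers 10.2144 and keeps 20 − 10.2144 = 9.7856.
Round 2 (the investor proposes): the founder can get 9.7856 next round, worth 0.56 × 9.7856 = 5.479936 now; the investor offers that and keeps 14.520064.
Round 1 (the founder proposes): the investor can get 14.520064 next round, worth 0.84 × 14.520064 = 12.19685376 now, so the founder offers 12.19685376, keeping 7.80314624.

7.80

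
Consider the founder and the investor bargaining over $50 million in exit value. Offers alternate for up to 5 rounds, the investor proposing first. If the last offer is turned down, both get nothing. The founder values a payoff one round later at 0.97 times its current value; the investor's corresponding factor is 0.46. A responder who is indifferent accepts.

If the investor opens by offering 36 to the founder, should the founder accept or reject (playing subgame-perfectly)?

Work out the founder's continuation value if the offer is rejected.
Round 5 (the investor proposes): the founder will accept anything ≥ 0, so the investor offers 0 and keeps 50.
Round 4 (the founder proposes): the investor can get 50 next round, worth 0.46 × 50 = 23 now. The founder offers 23 and keeps 50 − 23 = 27.
Round 3 (the investor proposes): the founder can get 27 next round, worth 0.97 × 27 = 26.19 now, so the investor offers 26.19, keeping 23.81.
Round 2 (the founder proposes): the investor can get 23.81 next round, worth 0.46 × 23.81 = 10.9526 now; the founder offers that and keeps 39.0474.
So by rejecting in round 1, the founder gets 39.0474 next round, worth 0.97 × 39.0474 = 37.875978 now.
Offer 36 < 37.875978, so the founder rejects.

Reject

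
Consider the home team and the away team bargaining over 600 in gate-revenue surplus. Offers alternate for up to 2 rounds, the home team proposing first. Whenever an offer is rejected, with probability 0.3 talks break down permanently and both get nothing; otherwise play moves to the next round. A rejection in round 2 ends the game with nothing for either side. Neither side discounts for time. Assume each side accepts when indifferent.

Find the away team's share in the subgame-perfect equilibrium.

Round 2 (the away team proposes): the home team will accept anything ≥ 0, so the away team offers 0 and keeps 600.
Round 1 (the home team proposes): rejecting gives the away team an expected 0.7 × 600 = 420; the home team offers that and keeps 180.

420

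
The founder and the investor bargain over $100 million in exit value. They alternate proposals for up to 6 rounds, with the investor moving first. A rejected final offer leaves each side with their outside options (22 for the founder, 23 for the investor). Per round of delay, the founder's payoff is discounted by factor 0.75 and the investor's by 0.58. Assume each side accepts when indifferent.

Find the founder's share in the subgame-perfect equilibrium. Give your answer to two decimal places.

56.13

Solve by backward induction from round 6.
Round 6 (the founder proposes): the investor gets 23 if talks fail, so the founder offers 23 and keeps 77.
Round 5 (the investor proposes): the founder can get 77 next round, worth 0.75 × 77 = 57.75 now; the investor offers that and keeps 42.25.
Round 4 (the founder proposes): the investor can get 42.25 next round, worth 0.58 × 42.25 = 24.505 now, so the founder offers 24.505, keeping 75.495.
Round 3 (the investor proposes): the founder can get 75.495 next round, worth 0.75 × 75.495 = 56.62125 now; the investor offers that and keeps 43.37875.
Round 2 (the founder proposes): the investor can get 43.37875 next round, worth 0.58 × 43.37875 = 25.159675 now, so the founder offers 25.159675, keeping 74.840325.
Round 1 (the investor proposes): the founder can get 74.840325 next round, worth 0.75 × 74.840325 = 56.13024375 now, so the investor offers 56.13024375, keeping 43.86975625.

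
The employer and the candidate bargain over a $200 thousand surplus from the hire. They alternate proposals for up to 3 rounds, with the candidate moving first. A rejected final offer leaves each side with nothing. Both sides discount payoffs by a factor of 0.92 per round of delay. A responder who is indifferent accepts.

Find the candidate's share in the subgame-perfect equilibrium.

185.28

Round 3 (the candidate proposes): rejection yields 0 for the employer; the candidate offers 0 and keeps 200.
Round 2 (the employer proposes): the candidate can get 200 next round, worth 0.92 × 200 = 184 now; the employer offers that and keeps 16.
Round 1 (the candidate proposes): the employer can get 16 next round, worth 0.92 × 16 = 14.72 now. The candidate offers 14.72 and keeps 200 − 14.72 = 185.28.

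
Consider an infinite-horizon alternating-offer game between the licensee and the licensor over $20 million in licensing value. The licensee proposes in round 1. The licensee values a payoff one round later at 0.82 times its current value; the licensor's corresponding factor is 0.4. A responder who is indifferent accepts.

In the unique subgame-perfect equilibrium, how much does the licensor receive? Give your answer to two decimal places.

2.14

In a stationary SPE each proposer offers the other exactly their discounted continuation value.
If the licensee keeps x when proposing and the licensor keeps y when proposing, then x = 20 − 0.4y and y = 20 − 0.82x.
Solving: x = 20(1 − 0.4) / (1 − 0.82·0.4) = 12 / 0.672 ≈ 17.8571.
The licensor gets 20 − 17.8571 ≈ 2.1429.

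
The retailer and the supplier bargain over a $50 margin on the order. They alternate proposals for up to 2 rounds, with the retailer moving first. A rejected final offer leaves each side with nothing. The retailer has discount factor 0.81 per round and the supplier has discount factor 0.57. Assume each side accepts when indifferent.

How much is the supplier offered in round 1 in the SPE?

28.5

Round 2 (the supplier proposes): rejection yields 0 for the retailer; the supplier offers 0 and keeps 50.
Round 1 (the retailer proposes): the supplier can get 50 next round, worth 0.57 × 50 = 28.5 now, so the retailer offers 28.5, keeping 21.5.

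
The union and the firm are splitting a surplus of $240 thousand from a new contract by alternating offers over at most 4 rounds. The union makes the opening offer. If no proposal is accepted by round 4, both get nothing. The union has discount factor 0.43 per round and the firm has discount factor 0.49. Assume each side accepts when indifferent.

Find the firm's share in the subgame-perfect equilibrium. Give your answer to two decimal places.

91.81

Round 4 (the firm proposes): the union will accept anything ≥ 0, so the firm offers 0 and keeps 240.
Round 3 (the union proposes): the firm can get 240 next round, worth 0.49 × 240 = 117.6 now. The union offers 117.6 and keeps 240 − 117.6 = 122.4.
Round 2 (the firm proposes): the union can get 122.4 next round, worth 0.43 × 122.4 = 52.632 now. The firm offers 52.632 and keeps 240 − 52.632 = 187.368.
Round 1 (the union proposes): the firm can get 187.368 next round, worth 0.49 × 187.368 = 91.81032 now. The union offers 91.81032 and keeps 240 − 91.81032 = 148.18968.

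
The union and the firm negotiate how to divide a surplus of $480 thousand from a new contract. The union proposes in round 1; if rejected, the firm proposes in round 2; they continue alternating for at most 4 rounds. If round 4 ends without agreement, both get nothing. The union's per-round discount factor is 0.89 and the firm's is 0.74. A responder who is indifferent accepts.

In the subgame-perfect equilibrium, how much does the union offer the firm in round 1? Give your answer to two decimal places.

273.01

Round 4 (the firm proposes): rejection yields 0 for the union; the firm offers 0 and keeps 480.
Round 3 (the union proposes): the firm can get 480 next round, worth 0.74 × 480 = 355.2 now; the union offers that and keeps 124.8.
Round 2 (the firm proposes): the union can get 124.8 next round, worth 0.89 × 124.8 = 111.072 now, so the firm offers 111.072, keeping 368.928.
Round 1 (the union proposes): the firm can get 368.928 next round, worth 0.74 × 368.928 = 273.00672 now, so the union offers 273.00672, keeping 206.99328.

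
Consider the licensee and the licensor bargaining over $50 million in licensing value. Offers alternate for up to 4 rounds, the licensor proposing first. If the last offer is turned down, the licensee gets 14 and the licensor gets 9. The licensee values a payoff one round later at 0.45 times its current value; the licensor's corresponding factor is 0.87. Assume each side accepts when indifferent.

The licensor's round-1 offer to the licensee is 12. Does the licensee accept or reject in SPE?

Round 4 (the licensee proposes): the licensor gets 9 if talks fail, so the licensee offers 9 and keeps 41.
Round 3 (the licensor proposes): the licensee can get 41 next round, worth 0.45 × 41 = 18.45 now. The licensor offers 18.45 and keeps 50 − 18.45 = 31.55.
Round 2 (the licensee proposes): the licensor can get 31.55 next round, worth 0.87 × 31.55 = 27.4485 now; the licensee offers that and keeps 22.5515.
So by rejecting in round 1, the licensee gets 22.5515 next round, worth 0.45 × 22.5515 = 10.148175 now.
Offer 12 ≥ 10.148175, so the licensee accepts.

Accept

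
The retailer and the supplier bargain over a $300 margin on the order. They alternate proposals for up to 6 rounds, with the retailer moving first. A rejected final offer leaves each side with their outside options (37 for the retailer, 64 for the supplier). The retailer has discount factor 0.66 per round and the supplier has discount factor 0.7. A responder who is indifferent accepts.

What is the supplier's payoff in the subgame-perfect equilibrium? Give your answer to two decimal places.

143.68

Round 6 (the supplier proposes): the retailer gets 37 if talks fail, so the supplier offers 37 and keeps 263.
Round 5 (the retailer proposes): the supplier can get 263 next round, worth 0.7 × 263 = 184.1 now, so the retailer offers 184.1, keeping 115.9.
Round 4 (the supplier proposes): the retailer can get 115.9 next round, worth 0.66 × 115.9 = 76.494 now, so the supplier offers 76.494, keeping 223.506.
Round 3 (the retailer proposes): the supplier can get 223.506 next round, worth 0.7 × 223.506 = 156.4542 now. The retailer offers 156.4542 and keeps 300 − 156.4542 = 143.5458.
Round 2 (the supplier proposes): the retailer can get 143.5458 next round, worth 0.66 × 143.5458 = 94.740228 now, so the supplier offers 94.740228, keeping 205.259772.
Round 1 (the retailer proposes): the supplier can get 205.259772 next round, worth 0.7 × 205.259772 = 143.6818404 now. The retailer offers 143.6818404 and keeps 300 − 143.6818404 = 156.3181596.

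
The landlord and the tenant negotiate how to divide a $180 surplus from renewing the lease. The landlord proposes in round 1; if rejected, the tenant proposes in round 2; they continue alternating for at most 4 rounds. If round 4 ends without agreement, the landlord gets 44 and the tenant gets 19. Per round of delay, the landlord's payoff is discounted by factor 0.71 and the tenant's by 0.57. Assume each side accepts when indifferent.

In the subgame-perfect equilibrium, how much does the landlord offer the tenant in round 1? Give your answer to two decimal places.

Round 4 (the tenant proposes): the landlord gets 44 if talks fail, so the tenant offers 44 and keeps 136.
Round 3 (the landlord proposes): the tenant can get 136 next round, worth 0.57 × 136 = 77.52 now. The landlord offers 77.52 and keeps 180 − 77.52 = 102.48.
Round 2 (the tenant proposes): the landlord can get 102.48 next round, worth 0.71 × 102.48 = 72.7608 now. The tenant offers 72.7608 and keeps 180 − 72.7608 = 107.2392.
Round 1 (the landlord proposes): the tenant can get 107.2392 next round, worth 0.57 × 107.2392 = 61.126344 now, so the landlord offers 61.126344, keeping 118.873656.

61.13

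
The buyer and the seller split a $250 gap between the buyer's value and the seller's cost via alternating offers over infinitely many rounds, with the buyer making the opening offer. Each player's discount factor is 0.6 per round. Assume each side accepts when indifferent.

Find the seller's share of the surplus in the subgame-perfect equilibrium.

93.75

When the buyer proposes, the seller accepts any offer worth at least 0.6 times what the seller would get by proposing next round; and vice versa.
This gives x = 250 − 0.6y and y = 250 − 0.6x, where x and y are each side's share when it proposes.
Hence (1 − 0.6·0.6)x = 250(1 − 0.6), i.e. 0.64·x = 100.
x = 156.25; the seller's share is 250 − x = 93.75.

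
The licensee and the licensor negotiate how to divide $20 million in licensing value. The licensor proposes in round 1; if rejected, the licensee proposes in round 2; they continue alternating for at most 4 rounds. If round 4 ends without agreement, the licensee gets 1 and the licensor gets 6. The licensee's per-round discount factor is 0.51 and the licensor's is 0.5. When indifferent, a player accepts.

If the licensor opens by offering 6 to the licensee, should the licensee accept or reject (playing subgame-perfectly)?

Work out the licensee's continuation value if the offer is rejected.
Round 4 (the licensee proposes): the licensor gets 6 if talks fail, so the licensee offers 6 and keeps 14.
Round 3 (the licensor proposes): the licensee can get 14 next round, worth 0.51 × 14 = 7.14 now, so the licensor offers 7.14, keeping 12.86.
Round 2 (the licensee proposes): the licensor can get 12.86 next round, worth 0.5 × 12.86 = 6.43 now; the licensee offers that and keeps 13.57.
So by rejecting in round 1, the licensee gets 13.57 next round, worth 0.51 × 13.57 = 6.9207 now.
Offer 6 < 6.9207, so the licensee rejects.

Reject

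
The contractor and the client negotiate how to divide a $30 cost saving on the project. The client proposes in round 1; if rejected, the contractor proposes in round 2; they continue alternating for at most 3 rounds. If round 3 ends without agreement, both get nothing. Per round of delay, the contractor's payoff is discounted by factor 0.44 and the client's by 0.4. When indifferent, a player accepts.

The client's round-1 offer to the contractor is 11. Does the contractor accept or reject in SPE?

Accept

Work out the contractor's continuation value if the offer is rejected.
Round 3 (the client proposes): the contractor will accept anything ≥ 0, so the client offers 0 and keeps 30.
Round 2 (the contractor proposes): the client can get 30 next round, worth 0.4 × 30 = 12 now, so the contractor offers 12, keeping 18.
So by rejecting in round 1, the contractor gets 18 next round, worth 0.44 × 18 = 7.92 now.
Offer 11 ≥ 7.92, so the contractor accepts.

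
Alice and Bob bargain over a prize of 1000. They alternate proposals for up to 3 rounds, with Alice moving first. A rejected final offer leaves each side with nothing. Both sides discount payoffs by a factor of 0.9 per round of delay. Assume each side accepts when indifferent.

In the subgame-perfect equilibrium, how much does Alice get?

Solve by backward induction from round 3.
Round 3 (Alice proposes): Bob will accept anything ≥ 0, so Alice offers 0 and keeps 1000.
Round 2 (Bob proposes): Alice can get 1000 next round, worth 0.9 × 1000 = 900 now, so Bob offers 900, keeping 100.
Round 1 (Alice proposes): Bob can get 100 next round, worth 0.9 × 100 = 90 now, so Alice offers 90, keeping 910.

910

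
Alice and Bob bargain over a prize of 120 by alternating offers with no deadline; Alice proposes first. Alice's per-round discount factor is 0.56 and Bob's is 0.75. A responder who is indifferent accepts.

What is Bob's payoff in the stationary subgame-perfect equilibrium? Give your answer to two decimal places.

In a stationary SPE each proposer offers the other exactly their discounted continuation value.
If Alice keeps x when proposing and Bob keeps y when proposing, then x = 120 − 0.75y and y = 120 − 0.56x.
Solving: x = 120(1 − 0.75) / (1 − 0.56·0.75) = 30 / 0.58 ≈ 51.7241.
Bob gets 120 − 51.7241 ≈ 68.2759.

68.28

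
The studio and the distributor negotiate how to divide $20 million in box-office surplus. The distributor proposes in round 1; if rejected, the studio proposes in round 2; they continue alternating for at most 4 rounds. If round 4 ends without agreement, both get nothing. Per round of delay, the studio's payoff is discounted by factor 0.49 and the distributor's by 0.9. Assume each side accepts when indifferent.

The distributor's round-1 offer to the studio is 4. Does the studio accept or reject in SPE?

Round 4 (the studio proposes): rejection yields 0 for the distributor; the studio offers 0 and keeps 20.
Round 3 (the distributor proposes): the studio can get 20 next round, worth 0.49 × 20 = 9.8 now, so the distributor offers 9.8, keeping 10.2.
Round 2 (the studio proposes): the distributor can get 10.2 next round, worth 0.9 × 10.2 = 9.18 now. The studio offers 9.18 and keeps 20 − 9.18 = 10.82.
So by rejecting in round 1, the studio gets 10.82 next round, worth 0.49 × 10.82 = 5.3018 now.
Offer 4 < 5.3018, so the studio rejects.

Reject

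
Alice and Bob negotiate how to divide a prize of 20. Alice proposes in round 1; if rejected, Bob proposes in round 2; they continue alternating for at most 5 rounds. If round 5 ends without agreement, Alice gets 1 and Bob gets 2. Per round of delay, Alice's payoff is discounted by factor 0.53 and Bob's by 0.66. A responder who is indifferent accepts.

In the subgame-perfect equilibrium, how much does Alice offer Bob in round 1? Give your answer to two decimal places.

Work backward from the last round.
Round 5 (Alice proposes): Bob gets 2 if talks fail, so Alice offers 2 and keeps 18.
Round 4 (Bob proposes): Alice can get 18 next round, worth 0.53 × 18 = 9.54 now. Bob offers 9.54 and keeps 20 − 9.54 = 10.46.
Round 3 (Alice proposes): Bob can get 10.46 next round, worth 0.66 × 10.46 = 6.9036 now, so Alice offers 6.9036, keeping 13.0964.
Round 2 (Bob proposes): Alice can get 13.0964 next round, worth 0.53 × 13.0964 = 6.941092 now; Bob offers that and keeps 13.058908.
Round 1 (Alice proposes): Bob can get 13.058908 next round, worth 0.66 × 13.058908 = 8.61887928 now. Alice offers 8.61887928 and keeps 20 − 8.61887928 = 11.38112072.

8.62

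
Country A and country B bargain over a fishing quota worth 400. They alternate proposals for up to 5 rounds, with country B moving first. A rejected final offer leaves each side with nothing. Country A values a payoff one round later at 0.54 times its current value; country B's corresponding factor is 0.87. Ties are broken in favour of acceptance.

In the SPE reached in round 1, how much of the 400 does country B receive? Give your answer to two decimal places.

Round 5 (country B proposes): rejection yields 0 for country A; country B offers 0 and keeps 400.
Round 4 (country A proposes): country B can get 400 next round, worth 0.87 × 400 = 348 now; country A offers that and keeps 52.
Round 3 (country B proposes): country A can get 52 next round, worth 0.54 × 52 = 28.08 now. Country B offers 28.08 and keeps 400 − 28.08 = 371.92.
Round 2 (country A proposes): country B can get 371.92 next round, worth 0.87 × 371.92 = 323.5704 now. Country A offers 323.5704 and keeps 400 − 323.5704 = 76.4296.
Round 1 (country B proposes): country A can get 76.4296 next round, worth 0.54 × 76.4296 = 41.271984 now. Country B offers 41.271984 and keeps 400 − 41.271984 = 358.728016.

358.73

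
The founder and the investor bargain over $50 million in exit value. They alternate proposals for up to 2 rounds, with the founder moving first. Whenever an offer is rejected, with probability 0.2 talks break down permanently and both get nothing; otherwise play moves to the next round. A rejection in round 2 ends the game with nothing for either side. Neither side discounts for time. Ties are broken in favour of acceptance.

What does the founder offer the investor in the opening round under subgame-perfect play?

Round 2 (the investor proposes): the founder will accept anything ≥ 0, so the investor offers 0 and keeps 50.
Round 1 (the founder proposes): rejecting gives the investor an expected 0.8 × 50 = 40; the founder offers that and keeps 10.

40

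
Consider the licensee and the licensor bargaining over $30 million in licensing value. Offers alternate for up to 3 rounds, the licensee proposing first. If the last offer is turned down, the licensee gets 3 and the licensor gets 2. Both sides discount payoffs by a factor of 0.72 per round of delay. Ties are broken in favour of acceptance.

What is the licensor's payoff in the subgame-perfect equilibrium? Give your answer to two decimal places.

7.08

Round 3 (the licensee proposes): the licensor gets 2 if talks fail, so the licensee offers 2 and keeps 28.
Round 2 (the licensor proposes): the licensee can get 28 next round, worth 0.72 × 28 = 20.16 now. The licensor offers 20.16 and keeps 30 − 20.16 = 9.84.
Round 1 (the licensee proposes): the licensor can get 9.84 next round, worth 0.72 × 9.84 = 7.0848 now, so the licensee offers 7.0848, keeping 22.9152.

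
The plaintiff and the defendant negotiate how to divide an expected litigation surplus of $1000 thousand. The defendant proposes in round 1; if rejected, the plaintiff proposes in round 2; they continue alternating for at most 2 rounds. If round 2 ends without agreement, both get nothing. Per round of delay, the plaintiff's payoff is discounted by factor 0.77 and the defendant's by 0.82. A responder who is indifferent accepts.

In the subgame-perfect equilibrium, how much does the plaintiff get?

770

Round 2 (the plaintiff proposes): the defendant will accept anything ≥ 0, so the plaintiff offers 0 and keeps 1000.
Round 1 (the defendant proposes): the plaintiff can get 1000 next round, worth 0.77 × 1000 = 770 now; the defendant offers that and keeps 230.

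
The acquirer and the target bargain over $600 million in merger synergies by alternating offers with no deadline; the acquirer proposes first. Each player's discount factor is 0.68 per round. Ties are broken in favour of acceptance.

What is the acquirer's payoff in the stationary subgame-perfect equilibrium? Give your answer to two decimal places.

Let x be the acquirer's share when the acquirer proposes and y be the target's share when the target proposes.
The target accepts iff offered ≥ 0.68·y, so x = 600 − 0.68y. Symmetrically y = 600 − 0.68x.
Substituting: x = 600 − 0.68(600 − 0.68x), giving x(1 − 0.68·0.68) = 600(1 − 0.68).
So x = 600 × 0.32 / 0.5376 ≈ 357.1429, and the target receives 600 − x ≈ 242.8571.

357.14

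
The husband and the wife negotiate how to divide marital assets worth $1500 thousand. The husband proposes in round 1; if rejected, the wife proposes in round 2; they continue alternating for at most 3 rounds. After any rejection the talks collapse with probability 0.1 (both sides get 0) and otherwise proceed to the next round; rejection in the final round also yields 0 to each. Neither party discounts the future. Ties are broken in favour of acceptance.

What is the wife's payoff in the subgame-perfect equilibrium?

By backward induction:
Round 3 (the husband proposes): the wife will accept anything ≥ 0, so the husband offers 0 and keeps 1500.
Round 2 (the wife proposes): rejecting gives the husband an expected 0.9 × 1500 = 1350, so the wife offers 1350, keeping 150.
Round 1 (the husband proposes): rejecting gives the wife an expected 0.9 × 150 = 135, so the husband offers 135, keeping 1365.

135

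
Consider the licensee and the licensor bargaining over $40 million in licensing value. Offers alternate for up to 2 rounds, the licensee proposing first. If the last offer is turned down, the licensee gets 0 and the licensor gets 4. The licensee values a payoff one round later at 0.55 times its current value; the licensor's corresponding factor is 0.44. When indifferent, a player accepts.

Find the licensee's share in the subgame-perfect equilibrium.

Round 2 (the licensor proposes): the licensee will accept anything ≥ 0, so the licensor offers 0 and keeps 40.
Round 1 (the licensee proposes): the licensor can get 40 next round, worth 0.44 × 40 = 17.6 now. The licensee offers 17.6 and keeps 40 − 17.6 = 22.4.

22.4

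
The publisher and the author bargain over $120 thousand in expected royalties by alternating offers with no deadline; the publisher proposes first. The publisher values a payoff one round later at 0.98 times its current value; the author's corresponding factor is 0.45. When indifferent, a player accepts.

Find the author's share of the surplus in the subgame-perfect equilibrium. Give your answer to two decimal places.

When the publisher proposes, the author accepts any offer worth at least 0.45 times what the author would get by proposing next round; and vice versa.
This gives x = 120 − 0.45y and y = 120 − 0.98x, where x and y are each side's share when it proposes.
Hence (1 − 0.45·0.98)x = 120(1 − 0.45), i.e. 0.559·x = 66.
x ≈ 118.0680; the author's share is 120 − x ≈ 1.9320.

1.93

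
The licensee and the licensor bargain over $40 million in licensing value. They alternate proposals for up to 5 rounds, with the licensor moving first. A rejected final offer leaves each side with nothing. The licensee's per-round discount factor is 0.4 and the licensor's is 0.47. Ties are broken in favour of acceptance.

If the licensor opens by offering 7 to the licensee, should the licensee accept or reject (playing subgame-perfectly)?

Reject

Work out the licensee's continuation value if the offer is rejected.
Round 5 (the licensor proposes): the licensee will accept anything ≥ 0, so the licensor offers 0 and keeps 40.
Round 4 (the licensee proposes): the licensor can get 40 next round, worth 0.47 × 40 = 18.8 now. The licensee offers 18.8 and keeps 40 − 18.8 = 21.2.
Round 3 (the licensor proposes): the licensee can get 21.2 next round, worth 0.4 × 21.2 = 8.48 now, so the licensor offers 8.48, keeping 31.52.
Round 2 (the licensee proposes): the licensor can get 31.52 next round, worth 0.47 × 31.52 = 14.8144 now, so the licensee offers 14.8144, keeping 25.1856.
So by rejecting in round 1, the licensee gets 25.1856 next round, worth 0.4 × 25.1856 = 10.07424 now.
Offer 7 < 10.07424, so the licensee rejects.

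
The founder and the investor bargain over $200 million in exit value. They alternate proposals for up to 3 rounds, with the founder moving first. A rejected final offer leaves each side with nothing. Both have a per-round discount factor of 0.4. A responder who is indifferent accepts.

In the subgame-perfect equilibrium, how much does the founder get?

152

Round 3 (the founder proposes): the investor will accept anything ≥ 0, so the founder offers 0 and keeps 200.
Round 2 (the investor proposes): the founder can get 200 next round, worth 0.4 × 200 = 80 now, so the investor offers 80, keeping 120.
Round 1 (the founder proposes): the investor can get 120 next round, worth 0.4 × 120 = 48 now, so the founder offers 48, keeping 152.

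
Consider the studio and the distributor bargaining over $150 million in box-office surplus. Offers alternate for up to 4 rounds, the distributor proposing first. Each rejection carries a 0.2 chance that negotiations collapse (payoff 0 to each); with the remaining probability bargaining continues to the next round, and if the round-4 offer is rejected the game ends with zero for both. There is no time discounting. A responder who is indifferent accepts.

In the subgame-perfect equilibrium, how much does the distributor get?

49.2

By backward induction:
Round 4 (the studio proposes): rejection yields 0 for the distributor; the studio offers 0 and keeps 150.
Round 3 (the distributor proposes): rejecting gives the studio an expected 0.8 × 150 = 120. The distributor offers 120 and keeps 150 − 120 = 30.
Round 2 (the studio proposes): rejecting gives the distributor an expected 0.8 × 30 = 24. The studio offers 24 and keeps 150 − 24 = 126.
Round 1 (the distributor proposes): rejecting gives the studio an expected 0.8 × 126 = 100.8; the distributor offers that and keeps 49.2.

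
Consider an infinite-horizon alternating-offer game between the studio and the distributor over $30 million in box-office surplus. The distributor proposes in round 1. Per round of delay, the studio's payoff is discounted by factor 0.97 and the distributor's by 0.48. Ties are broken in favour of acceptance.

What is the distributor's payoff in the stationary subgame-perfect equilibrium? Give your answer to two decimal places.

In a stationary SPE each proposer offers the other exactly their discounted continuation value.
If the distributor keeps x when proposing and the studio keeps y when proposing, then x = 30 − 0.97y and y = 30 − 0.48x.
Solving: x = 30(1 − 0.97) / (1 − 0.48·0.97) = 0.9 / 0.5344 ≈ 1.6841.
The studio gets 30 − 1.6841 ≈ 28.3159.

1.68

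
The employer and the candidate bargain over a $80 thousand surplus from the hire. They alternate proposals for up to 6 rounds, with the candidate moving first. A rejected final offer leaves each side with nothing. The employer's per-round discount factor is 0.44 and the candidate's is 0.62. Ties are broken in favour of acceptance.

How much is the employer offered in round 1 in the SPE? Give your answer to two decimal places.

19.64

Solve by backward induction from round 6.
Round 6 (the employer proposes): the candidate will accept anything ≥ 0, so the employer offers 0 and keeps 80.
Round 5 (the candidate proposes): the employer can get 80 next round, worth 0.44 × 80 = 35.2 now, so the candidate offers 35.2, keeping 44.8.
Round 4 (the employer proposes): the candidate can get 44.8 next round, worth 0.62 × 44.8 = 27.776 now, so the employer offers 27.776, keeping 52.224.
Round 3 (the candidate proposes): the employer can get 52.224 next round, worth 0.44 × 52.224 = 22.97856 now, so the candidate offers 22.97856, keeping 57.02144.
Round 2 (the employer proposes): the candidate can get 57.02144 next round, worth 0.62 × 57.02144 = 35.3532928 now. The employer offers 35.3532928 and keeps 80 − 35.3532928 = 44.6467072.
Round 1 (the candidate proposes): the employer can get 44.6467072 next round, worth 0.44 × 44.6467072 = 19.644551168 now, so the candidate offers 19.644551168, keeping 60.355448832.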